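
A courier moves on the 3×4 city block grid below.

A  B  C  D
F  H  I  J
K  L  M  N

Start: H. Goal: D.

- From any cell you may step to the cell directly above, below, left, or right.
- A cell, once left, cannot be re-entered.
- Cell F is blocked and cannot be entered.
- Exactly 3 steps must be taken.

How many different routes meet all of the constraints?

Need simple routes of exactly 3 moves from H to D (Manhattan distance 3, so 0 moves are spent on a detour and 0 undoing it).
Enumerating: H B C D | H I C D | H I J D.
That gives 3 routes.

3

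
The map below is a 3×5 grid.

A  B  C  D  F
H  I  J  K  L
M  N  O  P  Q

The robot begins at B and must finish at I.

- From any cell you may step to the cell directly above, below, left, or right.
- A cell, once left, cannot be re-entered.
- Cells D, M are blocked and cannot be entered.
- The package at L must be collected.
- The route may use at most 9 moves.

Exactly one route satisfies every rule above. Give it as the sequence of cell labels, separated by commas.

B, C, J, K, L, Q, P, O, N, I

The budget equals the shortest possible length, so every move has to be on a shortest route through the required cells.
Route from B: right 1 to C, down 1 to J, right 2 to L, down 1 to Q, left 3 to N, up 1 to I — 9 moves in all.
Check: all required cells visited; 9 ≤ 9 moves.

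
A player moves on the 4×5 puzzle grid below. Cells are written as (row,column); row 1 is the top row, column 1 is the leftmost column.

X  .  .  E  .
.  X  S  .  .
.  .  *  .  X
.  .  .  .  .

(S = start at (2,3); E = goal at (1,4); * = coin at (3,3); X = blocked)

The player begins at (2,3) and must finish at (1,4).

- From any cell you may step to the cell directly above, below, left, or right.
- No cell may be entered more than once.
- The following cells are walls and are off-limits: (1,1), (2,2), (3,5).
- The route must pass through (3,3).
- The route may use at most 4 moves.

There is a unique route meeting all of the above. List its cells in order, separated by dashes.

(2,3) - (3,3) - (3,4) - (2,4) - (1,4)

Any route must reach (3,3) and still end at (1,4) within 4 moves, so the order of the required stops is forced.
Route from (2,3): down to (3,3), right to (3,4), 2× up (reaching (1,4)) — 4 moves in all.
Check: all required cells visited; 4 ≤ 4 moves.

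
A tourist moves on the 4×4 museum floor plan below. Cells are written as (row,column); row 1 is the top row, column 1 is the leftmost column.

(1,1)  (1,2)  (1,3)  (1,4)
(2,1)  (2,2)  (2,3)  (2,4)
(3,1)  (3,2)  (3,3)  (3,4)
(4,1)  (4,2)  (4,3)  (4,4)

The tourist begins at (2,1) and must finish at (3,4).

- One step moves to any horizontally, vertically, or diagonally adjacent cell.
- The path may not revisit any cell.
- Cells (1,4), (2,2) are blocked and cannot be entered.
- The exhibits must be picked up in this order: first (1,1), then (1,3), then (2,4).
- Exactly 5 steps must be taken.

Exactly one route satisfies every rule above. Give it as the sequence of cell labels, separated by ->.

The waypoints must appear in the order (1,1), (1,3), (2,4), with no cell reused.
Route from (2,1): up to (1,1), 2× right (reaching (1,3)), down-right to (2,4), down to (3,4) — 5 moves in all.
Check: order respected ((1,1) at step 1, (1,3) at step 3, (2,4) at step 4); 5 moves as required.

(2,1) -> (1,1) -> (1,2) -> (1,3) -> (2,4) -> (3,4)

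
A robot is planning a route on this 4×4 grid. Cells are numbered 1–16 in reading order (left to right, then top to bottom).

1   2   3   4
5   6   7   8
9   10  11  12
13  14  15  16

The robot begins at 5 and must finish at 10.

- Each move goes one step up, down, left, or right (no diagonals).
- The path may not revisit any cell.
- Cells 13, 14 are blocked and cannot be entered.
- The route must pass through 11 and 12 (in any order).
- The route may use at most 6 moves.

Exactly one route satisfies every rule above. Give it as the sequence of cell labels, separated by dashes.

The budget equals the shortest possible length, so every move has to be on a shortest route through the required cells.
Route from 5: right 3 to 8, down 1 to 12, left 2 to 10 — 6 moves in all.
Check: all required cells visited; 6 ≤ 6 moves.

5 - 6 - 7 - 8 - 12 - 11 - 10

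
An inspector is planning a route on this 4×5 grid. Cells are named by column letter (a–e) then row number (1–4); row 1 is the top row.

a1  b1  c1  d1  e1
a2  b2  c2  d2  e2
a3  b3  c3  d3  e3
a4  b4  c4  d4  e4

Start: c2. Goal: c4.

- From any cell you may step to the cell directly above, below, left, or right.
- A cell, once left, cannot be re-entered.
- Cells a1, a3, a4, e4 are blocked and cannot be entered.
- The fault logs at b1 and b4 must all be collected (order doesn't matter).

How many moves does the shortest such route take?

6

Any route passes through b1 and b4 in some order between c2 and c4. Summing Manhattan distances along each leg and taking the cheapest ordering (c2 → b1 → b4 → c4) gives a lower bound of 2 + 3 + 1 = 6 moves.
A route of 6 moves achieves this: c2 → c1 → b1 → b2 → b3 → b4 → c4.
Since 6 matches the lower bound, it is optimal.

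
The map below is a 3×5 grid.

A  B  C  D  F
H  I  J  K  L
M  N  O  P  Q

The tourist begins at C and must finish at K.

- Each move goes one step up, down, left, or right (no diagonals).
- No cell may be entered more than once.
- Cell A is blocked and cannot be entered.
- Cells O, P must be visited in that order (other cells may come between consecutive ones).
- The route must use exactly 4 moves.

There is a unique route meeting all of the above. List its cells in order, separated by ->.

C -> J -> O -> P -> K

The waypoints must appear in the order O, P, with no cell reused.
Route from C: 2× down (reaching O), right to P, up to K — 4 moves in all.
Check: order respected (O at step 2, P at step 3); 4 moves as required.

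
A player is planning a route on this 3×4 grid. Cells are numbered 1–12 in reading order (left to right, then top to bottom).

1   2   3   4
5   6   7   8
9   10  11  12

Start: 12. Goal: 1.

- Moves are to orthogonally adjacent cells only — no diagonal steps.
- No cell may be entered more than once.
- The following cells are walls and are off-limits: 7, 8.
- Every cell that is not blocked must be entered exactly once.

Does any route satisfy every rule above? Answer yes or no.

Cell 4 has only one open neighbour but is neither the start nor the goal, so a Hamiltonian route would have to both enter and leave it through the same neighbour — impossible without revisiting.

no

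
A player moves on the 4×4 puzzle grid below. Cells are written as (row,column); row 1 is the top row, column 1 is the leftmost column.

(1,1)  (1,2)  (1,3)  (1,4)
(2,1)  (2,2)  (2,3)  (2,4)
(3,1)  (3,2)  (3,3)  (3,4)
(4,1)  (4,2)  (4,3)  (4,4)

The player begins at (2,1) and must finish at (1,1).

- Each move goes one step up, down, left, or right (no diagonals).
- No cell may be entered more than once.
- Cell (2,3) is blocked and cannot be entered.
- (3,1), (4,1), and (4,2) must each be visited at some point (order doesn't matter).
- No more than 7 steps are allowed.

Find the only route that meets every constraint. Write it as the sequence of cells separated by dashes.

The budget equals the shortest possible length, so every move has to be on a shortest route through the required cells.
Route from (2,1): down 2 to (4,1), right 1 to (4,2), up 3 to (1,2), left 1 to (1,1) — 7 moves in all.
Check: all required cells visited; 7 ≤ 7 moves.

(2,1) - (3,1) - (4,1) - (4,2) - (3,2) - (2,2) - (1,2) - (1,1)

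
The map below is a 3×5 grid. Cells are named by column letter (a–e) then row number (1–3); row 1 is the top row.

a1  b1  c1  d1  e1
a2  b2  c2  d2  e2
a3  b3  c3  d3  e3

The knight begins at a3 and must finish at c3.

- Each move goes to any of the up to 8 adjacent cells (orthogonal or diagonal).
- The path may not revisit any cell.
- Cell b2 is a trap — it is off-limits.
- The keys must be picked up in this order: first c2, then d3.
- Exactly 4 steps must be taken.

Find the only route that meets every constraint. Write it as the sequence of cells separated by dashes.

a3 - b3 - c2 - d3 - c3

The waypoints must appear in the order c2, d3, with no cell reused.
Route from a3: right 1 to b3, up-right 1 to c2, down-right 1 to d3, left 1 to c3 — 4 moves in all.
Check: order respected (c2 at step 2, d3 at step 3); 4 moves as required.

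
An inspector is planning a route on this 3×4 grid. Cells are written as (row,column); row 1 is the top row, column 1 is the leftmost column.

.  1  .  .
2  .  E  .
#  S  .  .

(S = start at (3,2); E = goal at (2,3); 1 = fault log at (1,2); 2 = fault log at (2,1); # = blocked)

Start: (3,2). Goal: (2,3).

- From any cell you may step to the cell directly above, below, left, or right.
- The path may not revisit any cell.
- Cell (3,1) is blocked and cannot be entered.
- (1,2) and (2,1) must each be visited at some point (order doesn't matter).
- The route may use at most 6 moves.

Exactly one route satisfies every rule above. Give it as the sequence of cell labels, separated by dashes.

The 6-move cap with required stops at (1,2), (2,1) leaves no slack for detours.
Route from (3,2): up to (2,2), left to (2,1), up to (1,1), 2× right (reaching (1,3)), down to (2,3) — 6 moves in all.
Check: all required cells visited; 6 ≤ 6 moves.

(3,2) - (2,2) - (2,1) - (1,1) - (1,2) - (1,3) - (2,3)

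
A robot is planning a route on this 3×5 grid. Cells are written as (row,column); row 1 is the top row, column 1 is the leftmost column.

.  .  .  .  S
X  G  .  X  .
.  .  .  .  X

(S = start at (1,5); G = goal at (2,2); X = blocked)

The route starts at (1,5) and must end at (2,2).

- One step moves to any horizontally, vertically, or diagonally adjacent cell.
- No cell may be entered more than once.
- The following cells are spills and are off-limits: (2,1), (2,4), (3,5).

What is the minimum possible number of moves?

With diagonal moves allowed, the Chebyshev distance max(|Δrow|,|Δcol|) from (1,5) to (2,2) is 3, so at least 3 moves are needed.
A route of 3 moves achieves this: (1,5) → (1,4) → (1,3) → (2,2).
Since 3 matches the lower bound, it is optimal.

3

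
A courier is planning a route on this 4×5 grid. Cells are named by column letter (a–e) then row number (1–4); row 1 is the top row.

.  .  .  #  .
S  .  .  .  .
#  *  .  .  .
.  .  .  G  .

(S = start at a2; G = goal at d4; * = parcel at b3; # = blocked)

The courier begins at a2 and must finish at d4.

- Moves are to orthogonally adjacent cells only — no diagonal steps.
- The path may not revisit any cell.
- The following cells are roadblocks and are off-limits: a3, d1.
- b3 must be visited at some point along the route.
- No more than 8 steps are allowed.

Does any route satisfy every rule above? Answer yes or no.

One route that works: a2 → b2 → b3 → b4 → c4 → d4.

yes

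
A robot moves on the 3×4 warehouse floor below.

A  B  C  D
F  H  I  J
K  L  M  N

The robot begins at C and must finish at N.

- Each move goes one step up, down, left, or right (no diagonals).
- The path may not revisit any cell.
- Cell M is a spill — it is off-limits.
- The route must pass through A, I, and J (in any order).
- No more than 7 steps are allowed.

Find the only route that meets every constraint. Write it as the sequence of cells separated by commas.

C, B, A, F, H, I, J, N

The 7-move cap with required stops at A, I, J leaves no slack for detours.
Route from C: 2× left (reaching A), down to F, 3× right (reaching J), down to N — 7 moves in all.
Check: all required cells visited; 7 ≤ 7 moves.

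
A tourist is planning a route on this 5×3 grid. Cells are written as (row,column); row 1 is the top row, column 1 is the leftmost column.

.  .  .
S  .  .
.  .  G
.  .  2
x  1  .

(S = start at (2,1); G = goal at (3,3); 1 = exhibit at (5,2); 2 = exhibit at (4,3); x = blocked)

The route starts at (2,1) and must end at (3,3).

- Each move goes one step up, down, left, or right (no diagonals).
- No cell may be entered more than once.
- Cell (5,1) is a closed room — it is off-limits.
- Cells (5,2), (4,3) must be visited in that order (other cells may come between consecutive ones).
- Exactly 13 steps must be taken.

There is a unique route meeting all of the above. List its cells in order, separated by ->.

(2,1) -> (1,1) -> (1,2) -> (1,3) -> (2,3) -> (2,2) -> (3,2) -> (3,1) -> (4,1) -> (4,2) -> (5,2) -> (5,3) -> (4,3) -> (3,3)

The waypoints must appear in the order (5,2), (4,3), with no cell reused.
Route from (2,1): up to (1,1), 2× right (reaching (1,3)), down to (2,3), left to (2,2), down to (3,2), left to (3,1), down to (4,1), right to (4,2), down to (5,2), right to (5,3), 2× up (reaching (3,3)) — 13 moves in all.
Check: order respected (1 at step 10, 2 at step 12); 13 moves as required.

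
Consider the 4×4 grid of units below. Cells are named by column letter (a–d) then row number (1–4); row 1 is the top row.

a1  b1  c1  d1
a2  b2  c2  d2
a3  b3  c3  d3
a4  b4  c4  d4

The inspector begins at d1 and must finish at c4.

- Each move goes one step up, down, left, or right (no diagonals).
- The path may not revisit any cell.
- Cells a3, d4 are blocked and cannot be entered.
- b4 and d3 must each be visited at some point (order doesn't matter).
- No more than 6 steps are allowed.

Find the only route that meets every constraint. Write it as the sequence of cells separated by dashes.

The 6-move cap with required stops at b4, d3 leaves no slack for detours.
Route from d1: down 2 to d3, left 2 to b3, down 1 to b4, right 1 to c4 — 6 moves in all.
Check: all required cells visited; 6 ≤ 6 moves.

d1 - d2 - d3 - c3 - b3 - b4 - c4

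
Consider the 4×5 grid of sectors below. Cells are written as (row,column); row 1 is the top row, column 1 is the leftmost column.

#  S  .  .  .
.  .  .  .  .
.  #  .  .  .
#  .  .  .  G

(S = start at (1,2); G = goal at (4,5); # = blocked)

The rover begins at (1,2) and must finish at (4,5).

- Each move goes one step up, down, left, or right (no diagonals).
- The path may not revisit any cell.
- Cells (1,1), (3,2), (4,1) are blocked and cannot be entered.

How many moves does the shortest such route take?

The Manhattan distance from (1,2) to (4,5) is |1−4| + |2−5| = 6, so at least 6 moves are needed.
A route of 6 moves achieves this: (1,2) → (2,2) → (2,3) → (3,3) → (4,3) → (4,4) → (4,5).
Since 6 matches the lower bound, it is optimal.

6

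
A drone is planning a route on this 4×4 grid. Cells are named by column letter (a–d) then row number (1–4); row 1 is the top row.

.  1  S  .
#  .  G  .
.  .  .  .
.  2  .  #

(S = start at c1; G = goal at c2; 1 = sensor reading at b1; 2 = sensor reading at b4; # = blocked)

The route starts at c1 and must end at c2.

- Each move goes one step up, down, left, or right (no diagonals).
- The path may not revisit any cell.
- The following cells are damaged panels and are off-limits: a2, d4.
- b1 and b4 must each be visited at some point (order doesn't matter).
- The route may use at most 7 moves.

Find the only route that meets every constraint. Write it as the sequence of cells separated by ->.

c1 -> b1 -> b2 -> b3 -> b4 -> c4 -> c3 -> c2

Any route must reach b1 and b4 and still end at c2 within 7 moves, so the order of the required stops is forced.
Route from c1: left 1 to b1, down 3 to b4, right 1 to c4, up 2 to c2 — 7 moves in all.
Check: all required cells visited; 7 ≤ 7 moves.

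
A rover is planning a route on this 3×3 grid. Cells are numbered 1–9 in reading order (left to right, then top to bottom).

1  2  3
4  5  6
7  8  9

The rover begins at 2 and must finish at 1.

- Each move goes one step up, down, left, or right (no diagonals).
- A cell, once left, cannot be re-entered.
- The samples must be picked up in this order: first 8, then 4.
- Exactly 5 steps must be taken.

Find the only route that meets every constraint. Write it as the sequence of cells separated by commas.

2, 5, 8, 7, 4, 1

The waypoints must appear in the order 8, 4, with no cell reused.
Route from 2: down 2 to 8, left 1 to 7, up 2 to 1 — 5 moves in all.
Check: order respected (8 at step 2, 4 at step 4); 5 moves as required.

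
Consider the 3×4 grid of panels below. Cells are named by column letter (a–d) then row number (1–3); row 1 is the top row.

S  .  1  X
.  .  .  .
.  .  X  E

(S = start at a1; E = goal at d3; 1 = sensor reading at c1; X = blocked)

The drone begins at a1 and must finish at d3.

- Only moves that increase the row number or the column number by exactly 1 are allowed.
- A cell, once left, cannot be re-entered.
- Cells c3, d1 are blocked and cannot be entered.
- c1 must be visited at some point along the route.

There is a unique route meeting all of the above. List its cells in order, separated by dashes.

Moves only go right or down, so the column and row indices never decrease.
Route from a1: right 2 to c1, down 1 to c2, right 1 to d2, down 1 to d3 — 5 moves in all.
Check: all required cells visited.

a1 - b1 - c1 - c2 - d2 - d3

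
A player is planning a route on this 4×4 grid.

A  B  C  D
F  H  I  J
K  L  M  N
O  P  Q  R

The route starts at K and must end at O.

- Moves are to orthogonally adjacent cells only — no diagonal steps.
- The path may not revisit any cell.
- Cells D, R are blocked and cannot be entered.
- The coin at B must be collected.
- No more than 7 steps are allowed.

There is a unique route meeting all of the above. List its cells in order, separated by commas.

The 7-move cap with required stops at B leaves no slack for detours.
Route from K: up 2 to A, right 1 to B, down 3 to P, left 1 to O — 7 moves in all.
Check: all required cells visited; 7 ≤ 7 moves.

K, F, A, B, H, L, P, O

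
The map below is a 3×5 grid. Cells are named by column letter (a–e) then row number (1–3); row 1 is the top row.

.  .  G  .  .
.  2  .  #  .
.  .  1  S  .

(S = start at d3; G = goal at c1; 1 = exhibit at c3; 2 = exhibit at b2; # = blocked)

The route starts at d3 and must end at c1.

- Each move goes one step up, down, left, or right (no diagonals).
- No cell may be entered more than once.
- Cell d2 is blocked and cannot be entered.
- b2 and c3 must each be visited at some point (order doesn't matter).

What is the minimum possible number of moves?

Any route passes through b2 and c3 in some order between d3 and c1. Summing Manhattan distances along each leg and taking the cheapest ordering (d3 → c3 → b2 → c1) gives a lower bound of 1 + 2 + 2 = 5 moves.
A route of 5 moves achieves this: d3 → c3 → c2 → b2 → b1 → c1.
Since 5 matches the lower bound, it is optimal.

5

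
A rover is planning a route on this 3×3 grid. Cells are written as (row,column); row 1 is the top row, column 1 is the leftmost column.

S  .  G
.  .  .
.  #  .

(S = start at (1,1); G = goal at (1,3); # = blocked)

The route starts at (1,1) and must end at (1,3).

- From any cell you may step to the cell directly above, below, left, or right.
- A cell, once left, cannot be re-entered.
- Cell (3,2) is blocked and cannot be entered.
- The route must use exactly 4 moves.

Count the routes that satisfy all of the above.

3

Need simple routes of exactly 4 moves from (1,1) to (1,3) (Manhattan distance 2, so 1 moves are spent on a detour and 1 undoing it).
Enumerating: (1,1) (2,1) (2,2) (1,2) (1,3) | (1,1) (2,1) (2,2) (2,3) (1,3) | (1,1) (1,2) (2,2) (2,3) (1,3).
That gives 3 routes.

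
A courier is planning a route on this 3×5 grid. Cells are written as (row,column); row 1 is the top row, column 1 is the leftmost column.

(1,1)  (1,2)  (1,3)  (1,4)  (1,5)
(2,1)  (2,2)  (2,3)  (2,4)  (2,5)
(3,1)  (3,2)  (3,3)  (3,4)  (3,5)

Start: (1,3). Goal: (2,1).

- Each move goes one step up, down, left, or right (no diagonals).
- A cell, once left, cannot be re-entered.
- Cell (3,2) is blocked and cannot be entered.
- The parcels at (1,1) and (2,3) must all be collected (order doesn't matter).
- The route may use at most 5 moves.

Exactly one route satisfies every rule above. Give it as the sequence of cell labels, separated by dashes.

The 5-move cap with required stops at (1,1), (2,3) leaves no slack for detours.
Route from (1,3): down to (2,3), left to (2,2), up to (1,2), left to (1,1), down to (2,1) — 5 moves in all.
Check: all required cells visited; 5 ≤ 5 moves.

(1,3) - (2,3) - (2,2) - (1,2) - (1,1) - (2,1)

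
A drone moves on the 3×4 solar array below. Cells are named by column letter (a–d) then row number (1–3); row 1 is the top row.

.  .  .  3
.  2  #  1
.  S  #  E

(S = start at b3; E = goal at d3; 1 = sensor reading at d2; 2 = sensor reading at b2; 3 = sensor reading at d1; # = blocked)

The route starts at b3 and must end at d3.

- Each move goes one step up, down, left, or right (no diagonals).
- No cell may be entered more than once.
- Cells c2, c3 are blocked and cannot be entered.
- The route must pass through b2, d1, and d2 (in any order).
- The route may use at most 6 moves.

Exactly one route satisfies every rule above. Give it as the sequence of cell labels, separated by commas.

b3, b2, b1, c1, d1, d2, d3

The budget equals the shortest possible length, so every move has to be on a shortest route through the required cells.
Route from b3: 2× up (reaching b1), 2× right (reaching d1), 2× down (reaching d3) — 6 moves in all.
Check: all required cells visited; 6 ≤ 6 moves.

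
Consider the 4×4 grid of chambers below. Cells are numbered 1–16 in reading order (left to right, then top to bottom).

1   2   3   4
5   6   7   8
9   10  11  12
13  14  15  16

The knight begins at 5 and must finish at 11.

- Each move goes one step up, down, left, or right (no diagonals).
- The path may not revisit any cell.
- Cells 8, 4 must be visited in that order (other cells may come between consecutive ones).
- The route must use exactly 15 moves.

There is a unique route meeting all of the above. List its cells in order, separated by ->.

The waypoints must appear in the order 8, 4, with no cell reused.
Route from 5: up to 1, right to 2, 2× down (reaching 10), left to 9, down to 13, 3× right (reaching 16), 3× up (reaching 4), left to 3, 2× down (reaching 11) — 15 moves in all.
Check: order respected (8 at step 11, 4 at step 12); 15 moves as required.

5 -> 1 -> 2 -> 6 -> 10 -> 9 -> 13 -> 14 -> 15 -> 16 -> 12 -> 8 -> 4 -> 3 -> 7 -> 11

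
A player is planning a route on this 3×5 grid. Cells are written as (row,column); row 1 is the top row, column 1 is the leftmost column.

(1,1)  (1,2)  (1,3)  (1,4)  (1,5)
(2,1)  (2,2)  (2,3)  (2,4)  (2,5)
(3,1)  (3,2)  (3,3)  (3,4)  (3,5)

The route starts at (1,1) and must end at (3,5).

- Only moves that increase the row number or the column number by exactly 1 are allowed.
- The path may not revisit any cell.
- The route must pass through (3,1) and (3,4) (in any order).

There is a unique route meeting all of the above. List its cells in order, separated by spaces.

(1,1) (2,1) (3,1) (3,2) (3,3) (3,4) (3,5)

Moves only go right or down, so the column and row indices never decrease.
Route from (1,1): 2× down (reaching (3,1)), 4× right (reaching (3,5)) — 6 moves in all.
Check: all required cells visited.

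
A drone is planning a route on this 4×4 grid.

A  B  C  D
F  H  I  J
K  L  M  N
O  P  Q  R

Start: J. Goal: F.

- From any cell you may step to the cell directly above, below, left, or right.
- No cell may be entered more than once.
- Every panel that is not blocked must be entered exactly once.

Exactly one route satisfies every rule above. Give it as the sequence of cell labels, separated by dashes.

Need to visit all 16 open cells exactly once, starting at J and ending at F.
Cell O has only two open neighbours (K and P), so the path must pass straight through it: one of those is the cell it's entered from and the other is where it exits.
Route from J: up to D, left to C, 2× down (reaching M), right to N, down to R, 3× left (reaching O), up to K, right to L, 2× up (reaching B), left to A, down to F — 15 moves in all.
Check: all 16 open cells covered.

J - D - C - I - M - N - R - Q - P - O - K - L - H - B - A - F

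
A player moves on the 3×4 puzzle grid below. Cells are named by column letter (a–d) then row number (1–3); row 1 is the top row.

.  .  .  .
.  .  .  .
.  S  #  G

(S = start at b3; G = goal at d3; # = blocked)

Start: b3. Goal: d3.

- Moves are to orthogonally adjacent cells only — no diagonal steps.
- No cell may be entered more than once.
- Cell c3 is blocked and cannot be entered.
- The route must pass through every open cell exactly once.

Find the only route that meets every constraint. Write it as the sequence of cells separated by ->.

b3 -> a3 -> a2 -> a1 -> b1 -> b2 -> c2 -> c1 -> d1 -> d2 -> d3

Need to visit all 11 open cells exactly once, starting at b3 and ending at d3.
Route from b3: left 1 to a3, up 2 to a1, right 1 to b1, down 1 to b2, right 1 to c2, up 1 to c1, right 1 to d1, down 2 to d3 — 10 moves in all.
Check: all 11 open cells covered.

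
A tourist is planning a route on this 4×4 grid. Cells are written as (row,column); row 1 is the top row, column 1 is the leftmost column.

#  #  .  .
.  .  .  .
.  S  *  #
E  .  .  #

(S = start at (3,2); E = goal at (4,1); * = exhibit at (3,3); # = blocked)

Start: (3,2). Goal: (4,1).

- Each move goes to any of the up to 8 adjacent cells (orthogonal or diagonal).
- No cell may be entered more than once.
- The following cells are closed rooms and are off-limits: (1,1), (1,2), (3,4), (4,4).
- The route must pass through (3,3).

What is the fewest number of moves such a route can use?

3

Any route passes through (3,3) somewhere between (3,2) and (4,1). Summing Chebyshev distances along the two legs ((3,2) → (3,3) → (4,1)) gives a lower bound of 1 + 2 = 3 moves.
A route of 3 moves achieves this: (3,2) → (3,3) → (4,2) → (4,1).
Since 3 matches the lower bound, it is optimal.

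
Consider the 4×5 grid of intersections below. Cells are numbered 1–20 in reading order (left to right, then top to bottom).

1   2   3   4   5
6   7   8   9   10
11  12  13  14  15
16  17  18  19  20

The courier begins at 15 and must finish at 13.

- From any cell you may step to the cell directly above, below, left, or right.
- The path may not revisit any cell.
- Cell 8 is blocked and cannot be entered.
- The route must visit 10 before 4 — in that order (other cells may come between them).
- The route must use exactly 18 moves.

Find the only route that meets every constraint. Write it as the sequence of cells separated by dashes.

15 - 20 - 19 - 14 - 9 - 10 - 5 - 4 - 3 - 2 - 1 - 6 - 7 - 12 - 11 - 16 - 17 - 18 - 13

The waypoints must appear in the order 10, 4, with no cell reused.
Route from 15: down to 20, left to 19, 2× up (reaching 9), right to 10, up to 5, 4× left (reaching 1), down to 6, right to 7, down to 12, left to 11, down to 16, 2× right (reaching 18), up to 13 — 18 moves in all.
Check: order respected (10 at step 5, 4 at step 7); 18 moves as required.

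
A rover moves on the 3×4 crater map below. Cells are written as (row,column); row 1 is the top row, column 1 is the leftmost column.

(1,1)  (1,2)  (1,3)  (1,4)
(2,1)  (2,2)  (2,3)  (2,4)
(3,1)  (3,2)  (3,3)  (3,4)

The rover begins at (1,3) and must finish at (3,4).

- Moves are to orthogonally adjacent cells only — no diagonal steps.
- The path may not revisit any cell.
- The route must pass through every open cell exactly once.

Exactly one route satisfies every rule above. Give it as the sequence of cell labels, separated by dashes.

Need to visit all 12 open cells exactly once, starting at (1,3) and ending at (3,4).
Cell (3,1) has only two open neighbours ((2,1) and (3,2)), so the path must pass straight through it: one of those is the cell it's entered from and the other is where it exits.
Route from (1,3): right 1 to (1,4), down 1 to (2,4), left 2 to (2,2), up 1 to (1,2), left 1 to (1,1), down 2 to (3,1), right 3 to (3,4) — 11 moves in all.
Check: all 12 open cells covered.

(1,3) - (1,4) - (2,4) - (2,3) - (2,2) - (1,2) - (1,1) - (2,1) - (3,1) - (3,2) - (3,3) - (3,4)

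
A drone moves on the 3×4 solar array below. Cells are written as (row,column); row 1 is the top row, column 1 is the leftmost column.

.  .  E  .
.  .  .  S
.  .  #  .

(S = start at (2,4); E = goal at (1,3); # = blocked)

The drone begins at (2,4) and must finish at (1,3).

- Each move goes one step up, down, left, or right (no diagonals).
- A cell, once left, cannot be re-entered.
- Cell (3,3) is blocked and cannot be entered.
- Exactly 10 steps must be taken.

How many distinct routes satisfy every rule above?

Need simple routes of exactly 10 moves from (2,4) to (1,3) (Manhattan distance 2, so 4 moves are spent on a detour and 4 undoing it).
No route satisfies every constraint, so the count is 0.

0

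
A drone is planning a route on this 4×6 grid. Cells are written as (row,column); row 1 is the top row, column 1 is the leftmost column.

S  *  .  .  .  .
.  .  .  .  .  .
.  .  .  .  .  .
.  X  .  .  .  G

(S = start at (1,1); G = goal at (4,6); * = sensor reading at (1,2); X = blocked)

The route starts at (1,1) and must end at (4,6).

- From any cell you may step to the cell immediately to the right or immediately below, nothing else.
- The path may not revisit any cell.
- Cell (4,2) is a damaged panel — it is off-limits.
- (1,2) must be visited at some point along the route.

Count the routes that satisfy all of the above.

34

A right/down-only route from (1,1) to (4,6) makes exactly 3 down-moves and 5 right-moves in some order.
With no other constraints that would be C(8,3) = 56 routes.
Split at (1,2) and multiply the segment counts (each segment already excludes blocked cells): (1,1)→(1,2): 1; (1,2)→(4,6): 34; product = 34.
That gives 34 routes.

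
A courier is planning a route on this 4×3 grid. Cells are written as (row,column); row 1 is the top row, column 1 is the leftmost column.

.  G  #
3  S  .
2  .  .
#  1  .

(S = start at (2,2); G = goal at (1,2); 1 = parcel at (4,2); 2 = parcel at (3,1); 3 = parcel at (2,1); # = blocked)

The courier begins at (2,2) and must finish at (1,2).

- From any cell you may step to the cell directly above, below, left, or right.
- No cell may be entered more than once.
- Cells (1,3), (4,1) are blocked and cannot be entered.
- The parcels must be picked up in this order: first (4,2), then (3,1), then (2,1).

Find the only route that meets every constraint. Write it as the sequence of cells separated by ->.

The waypoints must appear in the order (4,2), (3,1), (2,1), with no cell reused.
Route from (2,2): right to (2,3), 2× down (reaching (4,3)), left to (4,2), up to (3,2), left to (3,1), 2× up (reaching (1,1)), right to (1,2) — 9 moves in all.
Check: order respected (1 at step 4, 2 at step 6, 3 at step 7).

(2,2) -> (2,3) -> (3,3) -> (4,3) -> (4,2) -> (3,2) -> (3,1) -> (2,1) -> (1,1) -> (1,2)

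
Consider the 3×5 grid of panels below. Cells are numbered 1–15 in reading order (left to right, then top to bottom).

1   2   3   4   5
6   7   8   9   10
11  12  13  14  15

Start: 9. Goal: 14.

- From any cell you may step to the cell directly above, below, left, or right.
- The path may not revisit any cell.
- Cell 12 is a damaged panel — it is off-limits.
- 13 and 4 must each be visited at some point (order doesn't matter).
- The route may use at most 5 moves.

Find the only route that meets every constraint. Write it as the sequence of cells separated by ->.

The 5-move cap with required stops at 13, 4 leaves no slack for detours.
Route from 9: up to 4, left to 3, 2× down (reaching 13), right to 14 — 5 moves in all.
Check: all required cells visited; 5 ≤ 5 moves.

9 -> 4 -> 3 -> 8 -> 13 -> 14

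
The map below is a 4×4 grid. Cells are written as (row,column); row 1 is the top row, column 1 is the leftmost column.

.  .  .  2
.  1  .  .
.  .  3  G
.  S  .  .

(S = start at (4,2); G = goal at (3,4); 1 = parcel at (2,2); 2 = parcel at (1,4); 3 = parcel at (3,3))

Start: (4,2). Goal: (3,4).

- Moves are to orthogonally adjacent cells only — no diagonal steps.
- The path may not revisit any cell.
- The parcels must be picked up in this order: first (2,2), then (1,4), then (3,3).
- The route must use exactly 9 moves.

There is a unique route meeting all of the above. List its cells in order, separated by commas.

The waypoints must appear in the order (2,2), (1,4), (3,3), with no cell reused.
Route from (4,2): 3× up (reaching (1,2)), 2× right (reaching (1,4)), down to (2,4), left to (2,3), down to (3,3), right to (3,4) — 9 moves in all.
Check: order respected (1 at step 2, 2 at step 5, 3 at step 8); 9 moves as required.

(4,2), (3,2), (2,2), (1,2), (1,3), (1,4), (2,4), (2,3), (3,3), (3,4)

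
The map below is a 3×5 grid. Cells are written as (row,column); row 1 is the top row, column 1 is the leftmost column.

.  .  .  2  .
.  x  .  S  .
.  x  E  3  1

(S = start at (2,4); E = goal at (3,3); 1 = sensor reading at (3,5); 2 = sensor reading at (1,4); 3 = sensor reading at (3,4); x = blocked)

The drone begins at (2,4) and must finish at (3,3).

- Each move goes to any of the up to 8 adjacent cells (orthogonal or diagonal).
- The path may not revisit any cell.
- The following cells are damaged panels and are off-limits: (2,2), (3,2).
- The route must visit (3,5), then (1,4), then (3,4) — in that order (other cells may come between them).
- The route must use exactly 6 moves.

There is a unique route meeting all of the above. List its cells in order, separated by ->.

The waypoints must appear in the order (3,5), (1,4), (3,4), with no cell reused.
Route from (2,4): down-right to (3,5), up to (2,5), up-left to (1,4), down-left to (2,3), down-right to (3,4), left to (3,3) — 6 moves in all.
Check: order respected (1 at step 1, 2 at step 3, 3 at step 5); 6 moves as required.

(2,4) -> (3,5) -> (2,5) -> (1,4) -> (2,3) -> (3,4) -> (3,3)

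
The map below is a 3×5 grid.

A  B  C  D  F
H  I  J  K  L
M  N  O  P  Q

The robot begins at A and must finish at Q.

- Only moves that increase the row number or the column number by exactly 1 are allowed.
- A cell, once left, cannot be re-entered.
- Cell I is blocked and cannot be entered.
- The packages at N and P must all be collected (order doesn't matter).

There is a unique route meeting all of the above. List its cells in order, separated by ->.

Moves only go right or down, so the column and row indices never decrease.
Route from A: down 2 to M, right 4 to Q — 6 moves in all.
Check: all required cells visited.

A -> H -> M -> N -> O -> P -> Q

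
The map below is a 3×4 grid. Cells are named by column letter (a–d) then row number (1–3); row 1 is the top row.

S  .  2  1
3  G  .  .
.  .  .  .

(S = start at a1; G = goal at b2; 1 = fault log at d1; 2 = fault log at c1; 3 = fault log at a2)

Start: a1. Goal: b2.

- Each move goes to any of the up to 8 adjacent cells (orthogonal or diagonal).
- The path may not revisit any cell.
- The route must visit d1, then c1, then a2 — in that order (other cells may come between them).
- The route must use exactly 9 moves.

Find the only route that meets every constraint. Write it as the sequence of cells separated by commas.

The waypoints must appear in the order d1, c1, a2, with no cell reused.
Route from a1: right 1 to b1, down-right 1 to c2, up-right 1 to d1, left 1 to c1, down-right 1 to d2, down-left 1 to c3, left 1 to b3, up-left 1 to a2, right 1 to b2 — 9 moves in all.
Check: order respected (1 at step 3, 2 at step 4, 3 at step 8); 9 moves as required.

a1, b1, c2, d1, c1, d2, c3, b3, a2, b2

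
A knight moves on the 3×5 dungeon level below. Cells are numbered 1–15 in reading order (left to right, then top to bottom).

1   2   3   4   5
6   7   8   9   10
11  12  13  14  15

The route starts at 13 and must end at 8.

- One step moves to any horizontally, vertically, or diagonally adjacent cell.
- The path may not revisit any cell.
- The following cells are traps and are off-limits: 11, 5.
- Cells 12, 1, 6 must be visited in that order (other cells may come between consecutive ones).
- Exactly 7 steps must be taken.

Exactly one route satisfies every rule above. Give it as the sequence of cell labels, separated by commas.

The waypoints must appear in the order 12, 1, 6, with no cell reused.
Route from 13: left to 12, up to 7, up-left to 1, down to 6, up-right to 2, right to 3, down to 8 — 7 moves in all.
Check: order respected (12 at step 1, 1 at step 3, 6 at step 4); 7 moves as required.

13, 12, 7, 1, 6, 2, 3, 8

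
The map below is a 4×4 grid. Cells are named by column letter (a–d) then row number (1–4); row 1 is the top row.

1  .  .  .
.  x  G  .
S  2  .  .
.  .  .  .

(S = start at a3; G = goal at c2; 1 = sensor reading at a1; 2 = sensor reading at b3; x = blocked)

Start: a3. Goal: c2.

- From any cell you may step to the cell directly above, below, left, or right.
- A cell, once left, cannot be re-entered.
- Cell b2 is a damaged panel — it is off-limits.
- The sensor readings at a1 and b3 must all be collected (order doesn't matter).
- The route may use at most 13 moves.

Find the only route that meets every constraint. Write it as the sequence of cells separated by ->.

The budget equals the shortest possible length, so every move has to be on a shortest route through the required cells.
Route from a3: up 2 to a1, right 3 to d1, down 3 to d4, left 2 to b4, up 1 to b3, right 1 to c3, up 1 to c2 — 13 moves in all.
Check: all required cells visited; 13 ≤ 13 moves.

a3 -> a2 -> a1 -> b1 -> c1 -> d1 -> d2 -> d3 -> d4 -> c4 -> b4 -> b3 -> c3 -> c2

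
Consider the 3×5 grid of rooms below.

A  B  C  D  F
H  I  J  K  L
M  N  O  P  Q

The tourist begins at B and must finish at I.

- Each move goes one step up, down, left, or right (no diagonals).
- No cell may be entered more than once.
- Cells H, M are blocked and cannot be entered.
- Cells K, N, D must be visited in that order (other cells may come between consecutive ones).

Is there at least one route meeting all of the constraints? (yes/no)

Ignoring the required order, 7 revisit-free routes from B to I pass through all of K, N, and D; the waypoint orders that occur are D → K → N (6); K → D → N (1) — never K → N → D.

no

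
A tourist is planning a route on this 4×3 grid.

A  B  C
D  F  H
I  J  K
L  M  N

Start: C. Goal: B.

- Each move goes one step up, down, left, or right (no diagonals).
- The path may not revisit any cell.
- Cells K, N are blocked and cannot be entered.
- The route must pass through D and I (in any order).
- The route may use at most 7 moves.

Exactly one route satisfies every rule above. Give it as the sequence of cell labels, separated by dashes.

C - H - F - J - I - D - A - B

Any route must reach D and I and still end at B within 7 moves, so the order of the required stops is forced.
Route from C: down to H, left to F, down to J, left to I, 2× up (reaching A), right to B — 7 moves in all.
Check: all required cells visited; 7 ≤ 7 moves.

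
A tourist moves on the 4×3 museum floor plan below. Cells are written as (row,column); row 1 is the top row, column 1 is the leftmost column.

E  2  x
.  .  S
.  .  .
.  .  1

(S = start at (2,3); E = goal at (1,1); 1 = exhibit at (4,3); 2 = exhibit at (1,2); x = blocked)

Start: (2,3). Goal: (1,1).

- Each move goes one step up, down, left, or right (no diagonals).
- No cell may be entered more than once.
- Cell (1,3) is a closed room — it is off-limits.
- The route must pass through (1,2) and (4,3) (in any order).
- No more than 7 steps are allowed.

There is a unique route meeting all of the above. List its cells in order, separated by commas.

(2,3), (3,3), (4,3), (4,2), (3,2), (2,2), (1,2), (1,1)

The 7-move cap with required stops at (1,2), (4,3) leaves no slack for detours.
Route from (2,3): down 2 to (4,3), left 1 to (4,2), up 3 to (1,2), left 1 to (1,1) — 7 moves in all.
Check: all required cells visited; 7 ≤ 7 moves.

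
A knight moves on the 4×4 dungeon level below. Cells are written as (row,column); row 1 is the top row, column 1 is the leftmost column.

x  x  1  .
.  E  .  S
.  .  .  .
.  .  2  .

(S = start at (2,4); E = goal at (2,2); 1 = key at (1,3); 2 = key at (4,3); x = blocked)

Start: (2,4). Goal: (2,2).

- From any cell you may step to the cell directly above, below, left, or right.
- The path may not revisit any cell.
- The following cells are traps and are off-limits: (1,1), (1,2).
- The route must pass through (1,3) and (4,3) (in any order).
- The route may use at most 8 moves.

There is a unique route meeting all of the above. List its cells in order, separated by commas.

The 8-move cap with required stops at (1,3), (4,3) leaves no slack for detours.
Route from (2,4): up to (1,4), left to (1,3), 3× down (reaching (4,3)), left to (4,2), 2× up (reaching (2,2)) — 8 moves in all.
Check: all required cells visited; 8 ≤ 8 moves.

(2,4), (1,4), (1,3), (2,3), (3,3), (4,3), (4,2), (3,2), (2,2)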